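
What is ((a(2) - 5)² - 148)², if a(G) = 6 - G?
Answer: 21609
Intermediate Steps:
((a(2) - 5)² - 148)² = (((6 - 1*2) - 5)² - 148)² = (((6 - 2) - 5)² - 148)² = ((4 - 5)² - 148)² = ((-1)² - 148)² = (1 - 148)² = (-147)² = 21609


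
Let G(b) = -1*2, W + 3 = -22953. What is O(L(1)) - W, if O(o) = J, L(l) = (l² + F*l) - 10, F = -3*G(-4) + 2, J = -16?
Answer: 22940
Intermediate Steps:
W = -22956 (W = -3 - 22953 = -22956)
G(b) = -2
F = 8 (F = -3*(-2) + 2 = 6 + 2 = 8)
L(l) = -10 + l² + 8*l (L(l) = (l² + 8*l) - 10 = -10 + l² + 8*l)
O(o) = -16
O(L(1)) - W = -16 - 1*(-22956) = -16 + 22956 = 22940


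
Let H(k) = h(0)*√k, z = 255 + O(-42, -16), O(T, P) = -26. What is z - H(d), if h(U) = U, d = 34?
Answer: 229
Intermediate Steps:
z = 229 (z = 255 - 26 = 229)
H(k) = 0 (H(k) = 0*√k = 0)
z - H(d) = 229 - 1*0 = 229 + 0 = 229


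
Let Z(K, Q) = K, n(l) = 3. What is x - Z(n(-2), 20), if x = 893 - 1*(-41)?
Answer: 931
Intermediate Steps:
x = 934 (x = 893 + 41 = 934)
x - Z(n(-2), 20) = 934 - 1*3 = 934 - 3 = 931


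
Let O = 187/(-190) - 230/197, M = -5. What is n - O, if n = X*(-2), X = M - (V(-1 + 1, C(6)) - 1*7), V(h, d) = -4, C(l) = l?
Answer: -368621/37430 ≈ -9.8483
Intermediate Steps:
O = -80539/37430 (O = 187*(-1/190) - 230*1/197 = -187/190 - 230/197 = -80539/37430 ≈ -2.1517)
X = 6 (X = -5 - (-4 - 1*7) = -5 - (-4 - 7) = -5 - 1*(-11) = -5 + 11 = 6)
n = -12 (n = 6*(-2) = -12)
n - O = -12 - 1*(-80539/37430) = -12 + 80539/37430 = -368621/37430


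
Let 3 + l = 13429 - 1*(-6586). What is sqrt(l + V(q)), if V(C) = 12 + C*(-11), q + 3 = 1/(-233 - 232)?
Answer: 2*sqrt(1084207485)/465 ≈ 141.62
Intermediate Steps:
q = -1396/465 (q = -3 + 1/(-233 - 232) = -3 + 1/(-465) = -3 - 1/465 = -1396/465 ≈ -3.0022)
V(C) = 12 - 11*C
l = 20012 (l = -3 + (13429 - 1*(-6586)) = -3 + (13429 + 6586) = -3 + 20015 = 20012)
sqrt(l + V(q)) = sqrt(20012 + (12 - 11*(-1396/465))) = sqrt(20012 + (12 + 15356/465)) = sqrt(20012 + 20936/465) = sqrt(9326516/465) = 2*sqrt(1084207485)/465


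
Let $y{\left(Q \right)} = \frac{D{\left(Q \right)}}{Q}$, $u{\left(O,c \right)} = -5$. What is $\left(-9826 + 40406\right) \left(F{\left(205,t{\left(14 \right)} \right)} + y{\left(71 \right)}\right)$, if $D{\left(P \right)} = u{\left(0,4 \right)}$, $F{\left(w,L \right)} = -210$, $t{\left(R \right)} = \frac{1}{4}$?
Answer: $- \frac{456100700}{71} \approx -6.424 \cdot 10^{6}$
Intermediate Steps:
$t{\left(R \right)} = \frac{1}{4}$
$D{\left(P \right)} = -5$
$y{\left(Q \right)} = - \frac{5}{Q}$
$\left(-9826 + 40406\right) \left(F{\left(205,t{\left(14 \right)} \right)} + y{\left(71 \right)}\right) = \left(-9826 + 40406\right) \left(-210 - \frac{5}{71}\right) = 30580 \left(-210 - \frac{5}{71}\right) = 30580 \left(- \frac{14915}{71}\right) = - \frac{456100700}{71}$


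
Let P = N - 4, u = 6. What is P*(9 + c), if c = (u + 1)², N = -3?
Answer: -406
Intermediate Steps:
P = -7 (P = -3 - 4 = -7)
c = 49 (c = (6 + 1)² = 7² = 49)
P*(9 + c) = -7*(9 + 49) = -7*58 = -406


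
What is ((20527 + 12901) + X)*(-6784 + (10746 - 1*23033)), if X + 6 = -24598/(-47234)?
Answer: -15053496903783/23617 ≈ -6.3740e+8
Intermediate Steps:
X = -129403/23617 (X = -6 - 24598/(-47234) = -6 - 24598*(-1/47234) = -6 + 12299/23617 = -129403/23617 ≈ -5.4792)
((20527 + 12901) + X)*(-6784 + (10746 - 1*23033)) = ((20527 + 12901) - 129403/23617)*(-6784 + (10746 - 1*23033)) = (33428 - 129403/23617)*(-6784 + (10746 - 23033)) = 789339673*(-6784 - 12287)/23617 = (789339673/23617)*(-19071) = -15053496903783/23617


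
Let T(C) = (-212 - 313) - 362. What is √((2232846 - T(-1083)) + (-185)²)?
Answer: √2267958 ≈ 1506.0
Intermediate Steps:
T(C) = -887 (T(C) = -525 - 362 = -887)
√((2232846 - T(-1083)) + (-185)²) = √((2232846 - 1*(-887)) + (-185)²) = √((2232846 + 887) + 34225) = √(2233733 + 34225) = √2267958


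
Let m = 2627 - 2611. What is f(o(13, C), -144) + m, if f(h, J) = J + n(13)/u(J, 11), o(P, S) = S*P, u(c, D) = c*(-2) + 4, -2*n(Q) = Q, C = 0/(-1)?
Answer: -74765/584 ≈ -128.02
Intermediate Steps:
C = 0 (C = 0*(-1) = 0)
n(Q) = -Q/2
u(c, D) = 4 - 2*c (u(c, D) = -2*c + 4 = 4 - 2*c)
o(P, S) = P*S
f(h, J) = J - 13/(2*(4 - 2*J)) (f(h, J) = J + (-1/2*13)/(4 - 2*J) = J - 13/(2*(4 - 2*J)))
m = 16
f(o(13, C), -144) + m = (13/4 - 144*(-2 - 144))/(-2 - 144) + 16 = (13/4 - 144*(-146))/(-146) + 16 = -(13/4 + 21024)/146 + 16 = -1/146*84109/4 + 16 = -84109/584 + 16 = -74765/584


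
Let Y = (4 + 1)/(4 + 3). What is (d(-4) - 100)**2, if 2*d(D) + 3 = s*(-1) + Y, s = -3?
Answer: 1946025/196 ≈ 9928.7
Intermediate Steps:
Y = 5/7 ≈ 0.71429
d(D) = 5/14 (d(D) = -3/2 + (-3*(-1) + 5/7)/2 = -3/2 + (3 + 5/7)/2 = -3/2 + (1/2)*(26/7) = -3/2 + 13/7 = 5/14)
(d(-4) - 100)**2 = (5/14 - 100)**2 = (-1395/14)**2 = 1946025/196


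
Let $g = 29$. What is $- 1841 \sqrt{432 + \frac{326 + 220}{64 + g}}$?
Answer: $- \frac{1841 \sqrt{420794}}{31} \approx -38524.0$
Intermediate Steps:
$- 1841 \sqrt{432 + \frac{326 + 220}{64 + g}} = - 1841 \sqrt{432 + \frac{326 + 220}{64 + 29}} = - 1841 \sqrt{432 + \frac{546}{93}} = - 1841 \sqrt{432 + 546 \cdot \frac{1}{93}} = - 1841 \sqrt{432 + \frac{182}{31}} = - 1841 \sqrt{\frac{13574}{31}} = - 1841 \frac{\sqrt{420794}}{31} = - \frac{1841 \sqrt{420794}}{31}$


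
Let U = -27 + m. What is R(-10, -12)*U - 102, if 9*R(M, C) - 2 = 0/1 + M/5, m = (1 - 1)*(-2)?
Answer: -102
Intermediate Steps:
m = 0 (m = 0*(-2) = 0)
R(M, C) = 2/9 + M/45 (R(M, C) = 2/9 + (0/1 + M/5)/9 = 2/9 + (0*1 + M*(1/5))/9 = 2/9 + (0 + M/5)/9 = 2/9 + (M/5)/9 = 2/9 + M/45)
U = -27 (U = -27 + 0 = -27)
R(-10, -12)*U - 102 = (2/9 + (1/45)*(-10))*(-27) - 102 = (2/9 - 2/9)*(-27) - 102 = 0*(-27) - 102 = 0 - 102 = -102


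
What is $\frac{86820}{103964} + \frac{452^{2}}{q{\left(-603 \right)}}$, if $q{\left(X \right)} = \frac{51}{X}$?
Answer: $- \frac{1067322749079}{441847} \approx -2.4156 \cdot 10^{6}$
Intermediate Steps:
$\frac{86820}{103964} + \frac{452^{2}}{q{\left(-603 \right)}} = \frac{86820}{103964} + \frac{452^{2}}{51 \frac{1}{-603}} = 86820 \cdot \frac{1}{103964} + \frac{204304}{51 \left(- \frac{1}{603}\right)} = \frac{21705}{25991} + \frac{204304}{- \frac{17}{201}} = \frac{21705}{25991} + 204304 \left(- \frac{201}{17}\right) = \frac{21705}{25991} - \frac{41065104}{17} = - \frac{1067322749079}{441847}$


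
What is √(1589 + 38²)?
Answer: 3*√337 ≈ 55.073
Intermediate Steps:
√(1589 + 38²) = √(1589 + 1444) = √3033 = 3*√337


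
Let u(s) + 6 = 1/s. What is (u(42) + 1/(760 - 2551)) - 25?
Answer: -776711/25074 ≈ -30.977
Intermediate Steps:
u(s) = -6 + 1/s
(u(42) + 1/(760 - 2551)) - 25 = ((-6 + 1/42) + 1/(760 - 2551)) - 25 = ((-6 + 1/42) + 1/(-1791)) - 25 = (-251/42 - 1/1791) - 25 = -149861/25074 - 25 = -776711/25074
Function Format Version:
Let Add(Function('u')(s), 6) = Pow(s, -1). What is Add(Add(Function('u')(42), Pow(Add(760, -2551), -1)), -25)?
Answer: Rational(-776711, 25074) ≈ -30.977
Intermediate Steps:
Function('u')(s) = Add(-6, Pow(s, -1))
Add(Add(Function('u')(42), Pow(Add(760, -2551), -1)), -25) = Add(Add(Add(-6, Pow(42, -1)), Pow(Add(760, -2551), -1)), -25) = Add(Add(Add(-6, Rational(1, 42)), Pow(-1791, -1)), -25) = Add(Add(Rational(-251, 42), Rational(-1, 1791)), -25) = Add(Rational(-149861, 25074), -25) = Rational(-776711, 25074)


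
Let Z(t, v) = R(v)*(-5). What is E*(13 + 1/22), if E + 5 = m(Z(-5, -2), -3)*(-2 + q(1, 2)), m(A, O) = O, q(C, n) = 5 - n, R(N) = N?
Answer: -1148/11 ≈ -104.36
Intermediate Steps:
Z(t, v) = -5*v (Z(t, v) = v*(-5) = -5*v)
E = -8 (E = -5 - 3*(-2 + (5 - 1*2)) = -5 - 3*(-2 + (5 - 2)) = -5 - 3*(-2 + 3) = -5 - 3*1 = -5 - 3 = -8)
E*(13 + 1/22) = -8*(13 + 1/22) = -8*287/22 = -1148/11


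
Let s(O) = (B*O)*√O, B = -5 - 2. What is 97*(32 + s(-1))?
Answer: 3104 + 679*I ≈ 3104.0 + 679.0*I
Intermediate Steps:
B = -7
s(O) = -7*O^(3/2) (s(O) = (-7*O)*√O = -7*O^(3/2))
97*(32 + s(-1)) = 97*(32 - (-7)*I) = 97*(32 + 7*I) = 3104 + 679*I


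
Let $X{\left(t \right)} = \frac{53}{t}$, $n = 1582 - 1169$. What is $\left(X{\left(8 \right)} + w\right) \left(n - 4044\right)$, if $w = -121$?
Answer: $\frac{3322365}{8} \approx 4.153 \cdot 10^{5}$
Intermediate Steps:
$n = 413$ ($n = 1582 - 1169 = 413$)
$\left(X{\left(8 \right)} + w\right) \left(n - 4044\right) = \left(\frac{53}{8} - 121\right) \left(413 - 4044\right) = \left(53 \cdot \frac{1}{8} - 121\right) \left(-3631\right) = \left(\frac{53}{8} - 121\right) \left(-3631\right) = \left(- \frac{915}{8}\right) \left(-3631\right) = \frac{3322365}{8}$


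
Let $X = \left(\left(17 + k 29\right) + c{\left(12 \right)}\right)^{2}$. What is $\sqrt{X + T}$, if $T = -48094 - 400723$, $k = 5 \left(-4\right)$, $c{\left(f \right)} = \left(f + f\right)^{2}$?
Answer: $2 i \sqrt{112162} \approx 669.81 i$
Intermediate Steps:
$c{\left(f \right)} = 4 f^{2}$ ($c{\left(f \right)} = \left(2 f\right)^{2} = 4 f^{2}$)
$k = -20$
$X = 169$ ($X = \left(\left(17 - 580\right) + 4 \cdot 12^{2}\right)^{2} = \left(\left(17 - 580\right) + 4 \cdot 144\right)^{2} = \left(-563 + 576\right)^{2} = 13^{2} = 169$)
$T = -448817$
$\sqrt{X + T} = \sqrt{169 - 448817} = \sqrt{-448648} = 2 i \sqrt{112162}$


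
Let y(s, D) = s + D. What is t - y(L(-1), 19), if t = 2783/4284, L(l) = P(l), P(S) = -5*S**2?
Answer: -57193/4284 ≈ -13.350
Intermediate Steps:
L(l) = -5*l**2
y(s, D) = D + s
t = 2783/4284 (t = 2783*(1/4284) = 2783/4284 ≈ 0.64963)
t - y(L(-1), 19) = 2783/4284 - (19 - 5*(-1)**2) = 2783/4284 - (19 - 5*1) = 2783/4284 - (19 - 5) = 2783/4284 - 1*14 = 2783/4284 - 14 = -57193/4284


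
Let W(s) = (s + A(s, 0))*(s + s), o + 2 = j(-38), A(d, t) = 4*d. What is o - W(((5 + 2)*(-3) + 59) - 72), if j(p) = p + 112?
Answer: -11488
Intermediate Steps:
j(p) = 112 + p
o = 72 (o = -2 + (112 - 38) = -2 + 74 = 72)
W(s) = 10*s**2 (W(s) = (s + 4*s)*(s + s) = (5*s)*(2*s) = 10*s**2)
o - W(((5 + 2)*(-3) + 59) - 72) = 72 - 10*(((5 + 2)*(-3) + 59) - 72)**2 = 72 - 10*((7*(-3) + 59) - 72)**2 = 72 - 10*((-21 + 59) - 72)**2 = 72 - 10*(38 - 72)**2 = 72 - 10*(-34)**2 = 72 - 10*1156 = 72 - 1*11560 = 72 - 11560 = -11488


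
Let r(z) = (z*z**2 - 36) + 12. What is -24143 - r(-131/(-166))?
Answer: -110329693315/4574296 ≈ -24120.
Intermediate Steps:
r(z) = -24 + z**3 (r(z) = (z**3 - 36) + 12 = (-36 + z**3) + 12 = -24 + z**3)
-24143 - r(-131/(-166)) = -24143 - (-24 + (-131/(-166))**3) = -24143 - (-24 + (-131*(-1/166))**3) = -24143 - (-24 + (131/166)**3) = -24143 - (-24 + 2248091/4574296) = -24143 - 1*(-107535013/4574296) = -24143 + 107535013/4574296 = -110329693315/4574296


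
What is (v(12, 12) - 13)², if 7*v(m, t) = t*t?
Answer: 2809/49 ≈ 57.327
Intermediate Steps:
v(m, t) = t²/7 (v(m, t) = (t*t)/7 = t²/7)
(v(12, 12) - 13)² = ((⅐)*12² - 13)² = ((⅐)*144 - 13)² = (144/7 - 13)² = (53/7)² = 2809/49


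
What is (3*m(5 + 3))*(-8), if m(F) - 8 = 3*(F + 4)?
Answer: -1056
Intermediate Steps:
m(F) = 20 + 3*F (m(F) = 8 + 3*(F + 4) = 8 + 3*(4 + F) = 8 + (12 + 3*F) = 20 + 3*F)
(3*m(5 + 3))*(-8) = (3*(20 + 3*(5 + 3)))*(-8) = (3*(20 + 3*8))*(-8) = (3*(20 + 24))*(-8) = (3*44)*(-8) = 132*(-8) = -1056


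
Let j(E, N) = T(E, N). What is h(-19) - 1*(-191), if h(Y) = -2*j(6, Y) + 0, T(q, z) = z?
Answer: 229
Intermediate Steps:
j(E, N) = N
h(Y) = -2*Y (h(Y) = -2*Y + 0 = -2*Y)
h(-19) - 1*(-191) = -2*(-19) - 1*(-191) = 38 + 191 = 229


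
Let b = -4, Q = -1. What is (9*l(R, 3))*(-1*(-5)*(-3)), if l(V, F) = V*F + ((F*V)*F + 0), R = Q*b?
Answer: -6480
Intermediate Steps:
R = 4 (R = -1*(-4) = 4)
l(V, F) = F*V + V*F**2 (l(V, F) = F*V + (V*F**2 + 0) = F*V + V*F**2)
(9*l(R, 3))*(-1*(-5)*(-3)) = (9*(3*4*(1 + 3)))*(-1*(-5)*(-3)) = (9*(3*4*4))*(5*(-3)) = (9*48)*(-15) = 432*(-15) = -6480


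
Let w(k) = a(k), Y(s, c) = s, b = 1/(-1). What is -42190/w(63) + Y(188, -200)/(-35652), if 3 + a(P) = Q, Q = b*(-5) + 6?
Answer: -188019923/35652 ≈ -5273.8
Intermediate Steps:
b = -1 (b = 1*(-1) = -1)
Q = 11 (Q = -1*(-5) + 6 = 5 + 6 = 11)
a(P) = 8 (a(P) = -3 + 11 = 8)
w(k) = 8
-42190/w(63) + Y(188, -200)/(-35652) = -42190/8 + 188/(-35652) = -42190*⅛ + 188*(-1/35652) = -21095/4 - 47/8913 = -188019923/35652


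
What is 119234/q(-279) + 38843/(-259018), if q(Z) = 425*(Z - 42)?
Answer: -36182908487/35336530650 ≈ -1.0240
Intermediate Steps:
q(Z) = -17850 + 425*Z (q(Z) = 425*(-42 + Z) = -17850 + 425*Z)
119234/q(-279) + 38843/(-259018) = 119234/(-17850 + 425*(-279)) + 38843/(-259018) = 119234/(-17850 - 118575) + 38843*(-1/259018) = 119234/(-136425) - 38843/259018 = 119234*(-1/136425) - 38843/259018 = -119234/136425 - 38843/259018 = -36182908487/35336530650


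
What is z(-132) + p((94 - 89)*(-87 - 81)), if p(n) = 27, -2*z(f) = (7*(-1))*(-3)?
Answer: 33/2 ≈ 16.500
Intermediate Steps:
z(f) = -21/2 (z(f) = -7*(-1)*(-3)/2 = -(-7)*(-3)/2 = -½*21 = -21/2)
z(-132) + p((94 - 89)*(-87 - 81)) = -21/2 + 27 = 33/2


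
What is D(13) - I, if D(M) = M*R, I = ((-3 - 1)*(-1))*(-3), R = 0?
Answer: 12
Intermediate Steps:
I = -12 (I = -4*(-1)*(-3) = 4*(-3) = -12)
D(M) = 0 (D(M) = M*0 = 0)
D(13) - I = 0 - 1*(-12) = 0 + 12 = 12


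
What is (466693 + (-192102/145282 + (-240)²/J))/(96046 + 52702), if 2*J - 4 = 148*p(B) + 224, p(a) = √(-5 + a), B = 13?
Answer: 130509885816143/41616241157002 + 532800*√2/286451461 ≈ 3.1387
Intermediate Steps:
J = 114 + 148*√2 (J = 2 + (148*√(-5 + 13) + 224)/2 = 2 + (148*√8 + 224)/2 = 2 + (148*(2*√2) + 224)/2 = 2 + (296*√2 + 224)/2 = 2 + (224 + 296*√2)/2 = 2 + (112 + 148*√2) = 114 + 148*√2 ≈ 323.30)
(466693 + (-192102/145282 + (-240)²/J))/(96046 + 52702) = (466693 + (-192102/145282 + (-240)²/(114 + 148*√2)))/(96046 + 52702) = (466693 + (-192102*1/145282 + 57600/(114 + 148*√2)))/148748 = (466693 + (-96051/72641 + 57600/(114 + 148*√2)))*(1/148748) = (33900950162/72641 + 57600/(114 + 148*√2))*(1/148748) = 16950475081/5402601734 + 14400/(37187*(114 + 148*√2))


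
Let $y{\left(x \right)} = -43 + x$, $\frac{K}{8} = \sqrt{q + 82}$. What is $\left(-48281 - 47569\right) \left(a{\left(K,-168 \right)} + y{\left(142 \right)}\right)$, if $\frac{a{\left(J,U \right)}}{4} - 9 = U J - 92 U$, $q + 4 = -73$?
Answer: $-5938770150 + 515289600 \sqrt{5} \approx -4.7865 \cdot 10^{9}$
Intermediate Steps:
$q = -77$ ($q = -4 - 73 = -77$)
$K = 8 \sqrt{5}$ ($K = 8 \sqrt{-77 + 82} = 8 \sqrt{5} \approx 17.889$)
$a{\left(J,U \right)} = 36 - 368 U + 4 J U$ ($a{\left(J,U \right)} = 36 + 4 \left(U J - 92 U\right) = 36 + 4 \left(J U - 92 U\right) = 36 + 4 \left(- 92 U + J U\right) = 36 + \left(- 368 U + 4 J U\right) = 36 - 368 U + 4 J U$)
$\left(-48281 - 47569\right) \left(a{\left(K,-168 \right)} + y{\left(142 \right)}\right) = \left(-48281 - 47569\right) \left(\left(36 - -61824 + 4 \cdot 8 \sqrt{5} \left(-168\right)\right) + \left(-43 + 142\right)\right) = - 95850 \left(\left(36 + 61824 - 5376 \sqrt{5}\right) + 99\right) = - 95850 \left(\left(61860 - 5376 \sqrt{5}\right) + 99\right) = - 95850 \left(61959 - 5376 \sqrt{5}\right) = -5938770150 + 515289600 \sqrt{5}$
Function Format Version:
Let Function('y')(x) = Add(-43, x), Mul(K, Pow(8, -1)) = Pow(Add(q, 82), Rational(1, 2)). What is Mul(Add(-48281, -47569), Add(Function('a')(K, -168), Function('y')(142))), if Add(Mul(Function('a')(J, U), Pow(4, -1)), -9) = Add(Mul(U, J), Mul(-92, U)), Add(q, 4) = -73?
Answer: Add(-5938770150, Mul(515289600, Pow(5, Rational(1, 2)))) ≈ -4.7865e+9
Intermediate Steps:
q = -77 (q = Add(-4, -73) = -77)
K = Mul(8, Pow(5, Rational(1, 2))) (K = Mul(8, Pow(Add(-77, 82), Rational(1, 2))) = Mul(8, Pow(5, Rational(1, 2))) ≈ 17.889)
Function('a')(J, U) = Add(36, Mul(-368, U), Mul(4, J, U)) (Function('a')(J, U) = Add(36, Mul(4, Add(Mul(U, J), Mul(-92, U)))) = Add(36, Mul(4, Add(Mul(J, U), Mul(-92, U)))) = Add(36, Mul(4, Add(Mul(-92, U), Mul(J, U)))) = Add(36, Add(Mul(-368, U), Mul(4, J, U))) = Add(36, Mul(-368, U), Mul(4, J, U)))
Mul(Add(-48281, -47569), Add(Function('a')(K, -168), Function('y')(142))) = Mul(Add(-48281, -47569), Add(Add(36, Mul(-368, -168), Mul(4, Mul(8, Pow(5, Rational(1, 2))), -168)), Add(-43, 142))) = Mul(-95850, Add(Add(36, 61824, Mul(-5376, Pow(5, Rational(1, 2)))), 99)) = Mul(-95850, Add(Add(61860, Mul(-5376, Pow(5, Rational(1, 2)))), 99)) = Mul(-95850, Add(61959, Mul(-5376, Pow(5, Rational(1, 2))))) = Add(-5938770150, Mul(515289600, Pow(5, Rational(1, 2))))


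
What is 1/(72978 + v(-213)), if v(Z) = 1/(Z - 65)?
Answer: 278/20287883 ≈ 1.3703e-5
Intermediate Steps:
v(Z) = 1/(-65 + Z)
1/(72978 + v(-213)) = 1/(72978 + 1/(-65 - 213)) = 1/(72978 + 1/(-278)) = 1/(72978 - 1/278) = 1/(20287883/278) = 278/20287883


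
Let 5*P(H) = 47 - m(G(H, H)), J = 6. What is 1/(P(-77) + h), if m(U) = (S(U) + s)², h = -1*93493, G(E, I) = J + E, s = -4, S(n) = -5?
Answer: -5/467499 ≈ -1.0695e-5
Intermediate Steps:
G(E, I) = 6 + E
h = -93493
m(U) = 81 (m(U) = (-5 - 4)² = (-9)² = 81)
P(H) = -34/5 (P(H) = (47 - 1*81)/5 = (47 - 81)/5 = (⅕)*(-34) = -34/5)
1/(P(-77) + h) = 1/(-34/5 - 93493) = 1/(-467499/5) = -5/467499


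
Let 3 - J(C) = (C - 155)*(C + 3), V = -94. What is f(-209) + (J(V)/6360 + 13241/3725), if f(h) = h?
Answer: -41263332/197425 ≈ -209.01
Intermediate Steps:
J(C) = 3 - (-155 + C)*(3 + C) (J(C) = 3 - (C - 155)*(C + 3) = 3 - (-155 + C)*(3 + C))
f(-209) + (J(V)/6360 + 13241/3725) = -209 + ((468 - 1*(-94)**2 + 152*(-94))/6360 + 13241/3725) = -209 + ((468 - 1*8836 - 14288)*(1/6360) + 13241*(1/3725)) = -209 + ((468 - 8836 - 14288)*(1/6360) + 13241/3725) = -209 + (-22656*1/6360 + 13241/3725) = -209 + (-944/265 + 13241/3725) = -209 - 1507/197425 = -41263332/197425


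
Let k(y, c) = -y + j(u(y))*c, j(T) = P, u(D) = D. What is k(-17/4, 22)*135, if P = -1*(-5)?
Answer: 61695/4 ≈ 15424.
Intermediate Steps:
P = 5
j(T) = 5
k(y, c) = -y + 5*c
k(-17/4, 22)*135 = (-(-17)/4 + 5*22)*135 = (-(-17)/4 + 110)*135 = (-1*(-17/4) + 110)*135 = (17/4 + 110)*135 = (457/4)*135 = 61695/4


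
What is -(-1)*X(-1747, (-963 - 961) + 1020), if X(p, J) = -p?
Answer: 1747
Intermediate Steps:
-(-1)*X(-1747, (-963 - 961) + 1020) = -(-1)*(-1*(-1747)) = -(-1)*1747 = -1*(-1747) = 1747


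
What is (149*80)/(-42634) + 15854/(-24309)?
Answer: -482841358/518194953 ≈ -0.93178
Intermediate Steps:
(149*80)/(-42634) + 15854/(-24309) = 11920*(-1/42634) + 15854*(-1/24309) = -5960/21317 - 15854/24309 = -482841358/518194953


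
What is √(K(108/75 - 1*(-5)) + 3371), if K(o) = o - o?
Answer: √3371 ≈ 58.060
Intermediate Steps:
K(o) = 0
√(K(108/75 - 1*(-5)) + 3371) = √(0 + 3371) = √3371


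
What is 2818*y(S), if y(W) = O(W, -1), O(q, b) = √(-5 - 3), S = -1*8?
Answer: 5636*I*√2 ≈ 7970.5*I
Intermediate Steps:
S = -8
O(q, b) = 2*I*√2 (O(q, b) = √(-8) = 2*I*√2)
y(W) = 2*I*√2
2818*y(S) = 2818*(2*I*√2) = 5636*I*√2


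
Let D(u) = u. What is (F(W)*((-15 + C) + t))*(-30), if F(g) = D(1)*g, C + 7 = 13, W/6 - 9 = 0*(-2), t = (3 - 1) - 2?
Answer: 14580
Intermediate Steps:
t = 0 (t = 2 - 2 = 0)
W = 54 (W = 54 + 6*(0*(-2)) = 54 + 6*0 = 54 + 0 = 54)
C = 6 (C = -7 + 13 = 6)
F(g) = g (F(g) = 1*g = g)
(F(W)*((-15 + C) + t))*(-30) = (54*((-15 + 6) + 0))*(-30) = (54*(-9 + 0))*(-30) = (54*(-9))*(-30) = -486*(-30) = 14580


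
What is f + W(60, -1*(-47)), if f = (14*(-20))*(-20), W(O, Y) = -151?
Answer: 5449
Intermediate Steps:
f = 5600 (f = -280*(-20) = 5600)
f + W(60, -1*(-47)) = 5600 - 151 = 5449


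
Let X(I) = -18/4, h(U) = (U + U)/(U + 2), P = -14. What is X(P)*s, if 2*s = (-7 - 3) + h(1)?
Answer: 21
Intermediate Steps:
h(U) = 2*U/(2 + U) (h(U) = (2*U)/(2 + U) = 2*U/(2 + U))
X(I) = -9/2 (X(I) = -18*¼ = -9/2)
s = -14/3 (s = ((-7 - 3) + 2*1/(2 + 1))/2 = (-10 + 2*1/3)/2 = (-10 + 2*1*(⅓))/2 = (-10 + ⅔)/2 = (½)*(-28/3) = -14/3 ≈ -4.6667)
X(P)*s = -9/2*(-14/3) = 21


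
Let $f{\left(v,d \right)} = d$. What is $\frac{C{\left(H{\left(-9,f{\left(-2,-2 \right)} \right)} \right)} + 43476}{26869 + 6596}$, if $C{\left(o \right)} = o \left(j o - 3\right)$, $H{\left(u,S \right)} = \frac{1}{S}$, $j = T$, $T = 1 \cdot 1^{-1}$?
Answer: $\frac{173911}{133860} \approx 1.2992$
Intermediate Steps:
$T = 1$ ($T = 1 \cdot 1 = 1$)
$j = 1$
$C{\left(o \right)} = o \left(-3 + o\right)$ ($C{\left(o \right)} = o \left(1 o - 3\right) = o \left(o - 3\right) = o \left(-3 + o\right)$)
$\frac{C{\left(H{\left(-9,f{\left(-2,-2 \right)} \right)} \right)} + 43476}{26869 + 6596} = \frac{\frac{-3 + \frac{1}{-2}}{-2} + 43476}{26869 + 6596} = \frac{- \frac{-3 - \frac{1}{2}}{2} + 43476}{33465} = \left(\left(- \frac{1}{2}\right) \left(- \frac{7}{2}\right) + 43476\right) \frac{1}{33465} = \left(\frac{7}{4} + 43476\right) \frac{1}{33465} = \frac{173911}{4} \cdot \frac{1}{33465} = \frac{173911}{133860}$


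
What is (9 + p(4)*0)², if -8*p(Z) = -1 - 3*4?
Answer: 81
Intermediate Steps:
p(Z) = 13/8 (p(Z) = -(-1 - 3*4)/8 = -(-1 - 12)/8 = -⅛*(-13) = 13/8)
(9 + p(4)*0)² = (9 + (13/8)*0)² = (9 + 0)² = 9² = 81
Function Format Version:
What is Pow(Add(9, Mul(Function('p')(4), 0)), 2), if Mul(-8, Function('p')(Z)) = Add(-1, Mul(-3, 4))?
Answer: 81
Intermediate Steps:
Function('p')(Z) = Rational(13, 8) (Function('p')(Z) = Mul(Rational(-1, 8), Add(-1, Mul(-3, 4))) = Mul(Rational(-1, 8), Add(-1, -12)) = Mul(Rational(-1, 8), -13) = Rational(13, 8))
Pow(Add(9, Mul(Function('p')(4), 0)), 2) = Pow(Add(9, Mul(Rational(13, 8), 0)), 2) = Pow(Add(9, 0), 2) = Pow(9, 2) = 81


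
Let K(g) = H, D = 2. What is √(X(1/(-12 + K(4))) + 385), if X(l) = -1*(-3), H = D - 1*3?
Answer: 2*√97 ≈ 19.698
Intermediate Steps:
H = -1 (H = 2 - 1*3 = 2 - 3 = -1)
K(g) = -1
X(l) = 3
√(X(1/(-12 + K(4))) + 385) = √(3 + 385) = √388 = 2*√97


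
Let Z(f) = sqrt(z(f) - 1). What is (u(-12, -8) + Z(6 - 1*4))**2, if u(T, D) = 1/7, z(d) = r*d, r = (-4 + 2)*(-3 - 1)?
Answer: 736/49 + 2*sqrt(15)/7 ≈ 16.127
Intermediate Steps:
r = 8 (r = -2*(-4) = 8)
z(d) = 8*d
Z(f) = sqrt(-1 + 8*f) (Z(f) = sqrt(8*f - 1) = sqrt(-1 + 8*f))
u(T, D) = 1/7
(u(-12, -8) + Z(6 - 1*4))**2 = (1/7 + sqrt(-1 + 8*(6 - 1*4)))**2 = (1/7 + sqrt(-1 + 8*(6 - 4)))**2 = (1/7 + sqrt(-1 + 8*2))**2 = (1/7 + sqrt(-1 + 16))**2 = (1/7 + sqrt(15))**2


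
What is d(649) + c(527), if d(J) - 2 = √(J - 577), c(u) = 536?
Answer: 538 + 6*√2 ≈ 546.49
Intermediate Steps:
d(J) = 2 + √(-577 + J) (d(J) = 2 + √(J - 577) = 2 + √(-577 + J))
d(649) + c(527) = (2 + √(-577 + 649)) + 536 = (2 + √72) + 536 = (2 + 6*√2) + 536 = 538 + 6*√2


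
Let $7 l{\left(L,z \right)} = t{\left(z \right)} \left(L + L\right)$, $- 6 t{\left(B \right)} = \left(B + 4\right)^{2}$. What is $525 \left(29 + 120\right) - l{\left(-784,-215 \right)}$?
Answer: $- \frac{4751677}{3} \approx -1.5839 \cdot 10^{6}$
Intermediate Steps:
$t{\left(B \right)} = - \frac{\left(4 + B\right)^{2}}{6}$ ($t{\left(B \right)} = - \frac{\left(B + 4\right)^{2}}{6} = - \frac{\left(4 + B\right)^{2}}{6}$)
$l{\left(L,z \right)} = - \frac{L \left(4 + z\right)^{2}}{21}$ ($l{\left(L,z \right)} = \frac{- \frac{\left(4 + z\right)^{2}}{6} \left(L + L\right)}{7} = \frac{- \frac{\left(4 + z\right)^{2}}{6} \cdot 2 L}{7} = \frac{\left(- \frac{1}{3}\right) L \left(4 + z\right)^{2}}{7} = - \frac{L \left(4 + z\right)^{2}}{21}$)
$525 \left(29 + 120\right) - l{\left(-784,-215 \right)} = 525 \left(29 + 120\right) - \left(- \frac{1}{21}\right) \left(-784\right) \left(4 - 215\right)^{2} = 525 \cdot 149 - \left(- \frac{1}{21}\right) \left(-784\right) \left(-211\right)^{2} = 78225 - \left(- \frac{1}{21}\right) \left(-784\right) 44521 = 78225 - \frac{4986352}{3} = - \frac{4751677}{3}$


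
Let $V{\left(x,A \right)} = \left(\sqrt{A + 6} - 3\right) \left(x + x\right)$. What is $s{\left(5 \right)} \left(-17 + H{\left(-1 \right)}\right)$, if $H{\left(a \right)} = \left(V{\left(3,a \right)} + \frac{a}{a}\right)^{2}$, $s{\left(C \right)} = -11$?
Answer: $-4972 + 2244 \sqrt{5} \approx 45.737$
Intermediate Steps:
$V{\left(x,A \right)} = 2 x \left(-3 + \sqrt{6 + A}\right)$ ($V{\left(x,A \right)} = \left(\sqrt{6 + A} - 3\right) 2 x = \left(-3 + \sqrt{6 + A}\right) 2 x = 2 x \left(-3 + \sqrt{6 + A}\right)$)
$H{\left(a \right)} = \left(-17 + 6 \sqrt{6 + a}\right)^{2}$ ($H{\left(a \right)} = \left(2 \cdot 3 \left(-3 + \sqrt{6 + a}\right) + \frac{a}{a}\right)^{2} = \left(\left(-18 + 6 \sqrt{6 + a}\right) + 1\right)^{2} = \left(-17 + 6 \sqrt{6 + a}\right)^{2}$)
$s{\left(5 \right)} \left(-17 + H{\left(-1 \right)}\right) = - 11 \left(-17 + \left(-17 + 6 \sqrt{6 - 1}\right)^{2}\right) = - 11 \left(-17 + \left(-17 + 6 \sqrt{5}\right)^{2}\right) = 187 - 11 \left(-17 + 6 \sqrt{5}\right)^{2}$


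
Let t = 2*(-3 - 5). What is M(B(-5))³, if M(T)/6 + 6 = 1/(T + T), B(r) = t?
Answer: -194104539/4096 ≈ -47389.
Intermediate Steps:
t = -16 (t = 2*(-8) = -16)
B(r) = -16
M(T) = -36 + 3/T (M(T) = -36 + 6/(T + T) = -36 + 6/((2*T)) = -36 + 6*(1/(2*T)) = -36 + 3/T)
M(B(-5))³ = (-36 + 3/(-16))³ = (-36 + 3*(-1/16))³ = (-36 - 3/16)³ = (-579/16)³ = -194104539/4096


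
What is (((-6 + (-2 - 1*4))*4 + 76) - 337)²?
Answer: 95481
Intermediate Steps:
(((-6 + (-2 - 1*4))*4 + 76) - 337)² = (((-6 + (-2 - 4))*4 + 76) - 337)² = (((-6 - 6)*4 + 76) - 337)² = ((-12*4 + 76) - 337)² = ((-48 + 76) - 337)² = (28 - 337)² = (-309)² = 95481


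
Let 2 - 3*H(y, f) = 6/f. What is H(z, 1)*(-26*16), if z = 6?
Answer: 1664/3 ≈ 554.67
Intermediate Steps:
H(y, f) = ⅔ - 2/f
H(z, 1)*(-26*16) = (⅔ - 2/1)*(-26*16) = (⅔ - 2*1)*(-416) = (⅔ - 2)*(-416) = -4/3*(-416) = 1664/3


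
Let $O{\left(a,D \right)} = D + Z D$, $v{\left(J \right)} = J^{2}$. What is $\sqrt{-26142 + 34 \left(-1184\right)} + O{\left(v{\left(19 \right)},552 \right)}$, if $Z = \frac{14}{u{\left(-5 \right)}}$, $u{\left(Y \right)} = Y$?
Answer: $- \frac{4968}{5} + i \sqrt{66398} \approx -993.6 + 257.68 i$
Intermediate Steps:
$Z = - \frac{14}{5}$ ($Z = \frac{14}{-5} = 14 \left(- \frac{1}{5}\right) = - \frac{14}{5} \approx -2.8$)
$O{\left(a,D \right)} = - \frac{9 D}{5}$ ($O{\left(a,D \right)} = D - \frac{14 D}{5} = - \frac{9 D}{5}$)
$\sqrt{-26142 + 34 \left(-1184\right)} + O{\left(v{\left(19 \right)},552 \right)} = \sqrt{-26142 + 34 \left(-1184\right)} - \frac{4968}{5} = \sqrt{-26142 - 40256} - \frac{4968}{5} = \sqrt{-66398} - \frac{4968}{5} = i \sqrt{66398} - \frac{4968}{5} = - \frac{4968}{5} + i \sqrt{66398}$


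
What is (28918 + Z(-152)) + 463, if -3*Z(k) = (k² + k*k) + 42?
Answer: 41893/3 ≈ 13964.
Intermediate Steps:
Z(k) = -14 - 2*k²/3 (Z(k) = -((k² + k*k) + 42)/3 = -((k² + k²) + 42)/3 = -(2*k² + 42)/3 = -(42 + 2*k²)/3 = -14 - 2*k²/3)
(28918 + Z(-152)) + 463 = (28918 + (-14 - ⅔*(-152)²)) + 463 = (28918 + (-14 - ⅔*23104)) + 463 = (28918 + (-14 - 46208/3)) + 463 = (28918 - 46250/3) + 463 = 40504/3 + 463 = 41893/3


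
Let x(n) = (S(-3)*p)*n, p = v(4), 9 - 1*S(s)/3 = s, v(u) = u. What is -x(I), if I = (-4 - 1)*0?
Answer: 0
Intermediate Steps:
S(s) = 27 - 3*s
p = 4
I = 0 (I = -5*0 = 0)
x(n) = 144*n (x(n) = ((27 - 3*(-3))*4)*n = ((27 + 9)*4)*n = (36*4)*n = 144*n)
-x(I) = -144*0 = -1*0 = 0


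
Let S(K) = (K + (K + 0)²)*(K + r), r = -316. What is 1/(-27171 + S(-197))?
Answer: -1/19835127 ≈ -5.0416e-8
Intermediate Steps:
S(K) = (-316 + K)*(K + K²) (S(K) = (K + (K + 0)²)*(K - 316) = (K + K²)*(-316 + K) = (-316 + K)*(K + K²))
1/(-27171 + S(-197)) = 1/(-27171 - 197*(-316 + (-197)² - 315*(-197))) = 1/(-27171 - 197*(-316 + 38809 + 62055)) = 1/(-27171 - 197*100548) = 1/(-27171 - 19807956) = 1/(-19835127) = -1/19835127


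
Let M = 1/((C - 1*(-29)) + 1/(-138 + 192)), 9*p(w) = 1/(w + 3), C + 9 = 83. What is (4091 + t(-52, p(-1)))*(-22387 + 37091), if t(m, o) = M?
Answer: 334637852048/5563 ≈ 6.0154e+7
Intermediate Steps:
C = 74 (C = -9 + 83 = 74)
p(w) = 1/(9*(3 + w)) (p(w) = 1/(9*(w + 3)) = 1/(9*(3 + w)))
M = 54/5563 (M = 1/((74 - 1*(-29)) + 1/(-138 + 192)) = 1/((74 + 29) + 1/54) = 1/(103 + 1/54) = 1/(5563/54) = 54/5563 ≈ 0.0097070)
t(m, o) = 54/5563
(4091 + t(-52, p(-1)))*(-22387 + 37091) = (4091 + 54/5563)*(-22387 + 37091) = (22758287/5563)*14704 = 334637852048/5563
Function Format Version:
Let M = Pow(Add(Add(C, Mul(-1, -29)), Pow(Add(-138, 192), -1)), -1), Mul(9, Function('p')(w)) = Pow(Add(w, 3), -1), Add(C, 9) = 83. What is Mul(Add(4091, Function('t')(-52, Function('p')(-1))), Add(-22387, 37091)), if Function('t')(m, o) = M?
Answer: Rational(334637852048, 5563) ≈ 6.0154e+7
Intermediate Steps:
C = 74 (C = Add(-9, 83) = 74)
Function('p')(w) = Mul(Rational(1, 9), Pow(Add(3, w), -1)) (Function('p')(w) = Mul(Rational(1, 9), Pow(Add(w, 3), -1)) = Mul(Rational(1, 9), Pow(Add(3, w), -1)))
M = Rational(54, 5563) (M = Pow(Add(Add(74, Mul(-1, -29)), Pow(Add(-138, 192), -1)), -1) = Pow(Add(Add(74, 29), Pow(54, -1)), -1) = Pow(Add(103, Rational(1, 54)), -1) = Pow(Rational(5563, 54), -1) = Rational(54, 5563) ≈ 0.0097070)
Function('t')(m, o) = Rational(54, 5563)
Mul(Add(4091, Function('t')(-52, Function('p')(-1))), Add(-22387, 37091)) = Mul(Add(4091, Rational(54, 5563)), Add(-22387, 37091)) = Mul(Rational(22758287, 5563), 14704) = Rational(334637852048, 5563)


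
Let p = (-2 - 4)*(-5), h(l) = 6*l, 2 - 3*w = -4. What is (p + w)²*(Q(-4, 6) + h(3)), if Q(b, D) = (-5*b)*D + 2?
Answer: 143360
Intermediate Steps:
w = 2 (w = ⅔ - ⅓*(-4) = ⅔ + 4/3 = 2)
Q(b, D) = 2 - 5*D*b (Q(b, D) = -5*D*b + 2 = 2 - 5*D*b)
p = 30 (p = -6*(-5) = 30)
(p + w)²*(Q(-4, 6) + h(3)) = (30 + 2)²*((2 - 5*6*(-4)) + 6*3) = 32²*((2 + 120) + 18) = 1024*(122 + 18) = 1024*140 = 143360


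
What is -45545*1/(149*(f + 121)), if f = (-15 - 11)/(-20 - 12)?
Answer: -728720/290401 ≈ -2.5094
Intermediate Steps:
f = 13/16 (f = -26/(-32) = -26*(-1/32) = 13/16 ≈ 0.81250)
-45545*1/(149*(f + 121)) = -45545*1/(149*(13/16 + 121)) = -45545/((1949/16)*149) = -45545/290401/16 = -45545*16/290401 = -728720/290401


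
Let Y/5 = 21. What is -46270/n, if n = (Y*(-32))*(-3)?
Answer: -661/144 ≈ -4.5903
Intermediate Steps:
Y = 105 (Y = 5*21 = 105)
n = 10080 (n = (105*(-32))*(-3) = -3360*(-3) = 10080)
-46270/n = -46270/10080 = -46270*1/10080 = -661/144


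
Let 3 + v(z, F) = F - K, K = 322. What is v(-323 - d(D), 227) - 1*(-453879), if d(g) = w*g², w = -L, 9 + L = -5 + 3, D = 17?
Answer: 453781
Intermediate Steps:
L = -11 (L = -9 + (-5 + 3) = -9 - 2 = -11)
w = 11 (w = -1*(-11) = 11)
d(g) = 11*g²
v(z, F) = -325 + F (v(z, F) = -3 + (F - 1*322) = -3 + (F - 322) = -3 + (-322 + F) = -325 + F)
v(-323 - d(D), 227) - 1*(-453879) = (-325 + 227) - 1*(-453879) = -98 + 453879 = 453781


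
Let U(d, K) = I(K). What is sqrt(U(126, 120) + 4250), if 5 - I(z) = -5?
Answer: 2*sqrt(1065) ≈ 65.269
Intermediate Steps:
I(z) = 10 (I(z) = 5 - 1*(-5) = 5 + 5 = 10)
U(d, K) = 10
sqrt(U(126, 120) + 4250) = sqrt(10 + 4250) = sqrt(4260) = 2*sqrt(1065)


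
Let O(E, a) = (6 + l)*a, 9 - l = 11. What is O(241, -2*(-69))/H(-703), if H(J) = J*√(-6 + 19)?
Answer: -552*√13/9139 ≈ -0.21778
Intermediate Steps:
l = -2 (l = 9 - 1*11 = 9 - 11 = -2)
H(J) = J*√13
O(E, a) = 4*a (O(E, a) = (6 - 2)*a = 4*a)
O(241, -2*(-69))/H(-703) = (4*(-2*(-69)))/((-703*√13)) = (4*138)*(-√13/9139) = 552*(-√13/9139) = -552*√13/9139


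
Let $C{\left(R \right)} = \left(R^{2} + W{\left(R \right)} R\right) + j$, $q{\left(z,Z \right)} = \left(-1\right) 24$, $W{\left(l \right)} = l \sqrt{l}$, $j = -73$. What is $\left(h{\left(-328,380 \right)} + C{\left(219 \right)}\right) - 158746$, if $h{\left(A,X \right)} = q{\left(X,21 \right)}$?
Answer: $-110882 + 47961 \sqrt{219} \approx 5.9888 \cdot 10^{5}$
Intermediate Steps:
$W{\left(l \right)} = l^{\frac{3}{2}}$
$q{\left(z,Z \right)} = -24$
$C{\left(R \right)} = -73 + R^{2} + R^{\frac{5}{2}}$ ($C{\left(R \right)} = \left(R^{2} + R^{\frac{3}{2}} R\right) - 73 = \left(R^{2} + R^{\frac{5}{2}}\right) - 73 = -73 + R^{2} + R^{\frac{5}{2}}$)
$h{\left(A,X \right)} = -24$
$\left(h{\left(-328,380 \right)} + C{\left(219 \right)}\right) - 158746 = \left(-24 + \left(-73 + 219^{2} + 219^{\frac{5}{2}}\right)\right) - 158746 = \left(-24 + \left(-73 + 47961 + 47961 \sqrt{219}\right)\right) - 158746 = \left(-24 + \left(47888 + 47961 \sqrt{219}\right)\right) - 158746 = \left(47864 + 47961 \sqrt{219}\right) - 158746 = -110882 + 47961 \sqrt{219}$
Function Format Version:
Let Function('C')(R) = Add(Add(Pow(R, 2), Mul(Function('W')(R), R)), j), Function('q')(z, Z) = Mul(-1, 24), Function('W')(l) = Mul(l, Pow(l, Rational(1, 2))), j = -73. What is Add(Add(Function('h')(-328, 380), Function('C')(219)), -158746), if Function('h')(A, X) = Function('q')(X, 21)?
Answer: Add(-110882, Mul(47961, Pow(219, Rational(1, 2)))) ≈ 5.9888e+5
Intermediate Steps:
Function('W')(l) = Pow(l, Rational(3, 2))
Function('q')(z, Z) = -24
Function('C')(R) = Add(-73, Pow(R, 2), Pow(R, Rational(5, 2))) (Function('C')(R) = Add(Add(Pow(R, 2), Mul(Pow(R, Rational(3, 2)), R)), -73) = Add(Add(Pow(R, 2), Pow(R, Rational(5, 2))), -73) = Add(-73, Pow(R, 2), Pow(R, Rational(5, 2))))
Function('h')(A, X) = -24
Add(Add(Function('h')(-328, 380), Function('C')(219)), -158746) = Add(Add(-24, Add(-73, Pow(219, 2), Pow(219, Rational(5, 2)))), -158746) = Add(Add(-24, Add(-73, 47961, Mul(47961, Pow(219, Rational(1, 2))))), -158746) = Add(Add(-24, Add(47888, Mul(47961, Pow(219, Rational(1, 2))))), -158746) = Add(Add(47864, Mul(47961, Pow(219, Rational(1, 2)))), -158746) = Add(-110882, Mul(47961, Pow(219, Rational(1, 2))))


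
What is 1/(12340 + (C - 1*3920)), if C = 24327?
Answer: 1/32747 ≈ 3.0537e-5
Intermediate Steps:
1/(12340 + (C - 1*3920)) = 1/(12340 + (24327 - 1*3920)) = 1/(12340 + (24327 - 3920)) = 1/(12340 + 20407) = 1/32747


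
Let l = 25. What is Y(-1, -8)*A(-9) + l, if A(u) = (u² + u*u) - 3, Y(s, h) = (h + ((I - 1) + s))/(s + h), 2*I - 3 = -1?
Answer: 184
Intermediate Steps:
I = 1 (I = 3/2 + (½)*(-1) = 3/2 - ½ = 1)
Y(s, h) = 1 (Y(s, h) = (h + ((1 - 1) + s))/(s + h) = (h + (0 + s))/(h + s) = (h + s)/(h + s) = 1)
A(u) = -3 + 2*u² (A(u) = (u² + u²) - 3 = 2*u² - 3 = -3 + 2*u²)
Y(-1, -8)*A(-9) + l = 1*(-3 + 2*(-9)²) + 25 = 1*(-3 + 2*81) + 25 = 1*(-3 + 162) + 25 = 1*159 + 25 = 159 + 25 = 184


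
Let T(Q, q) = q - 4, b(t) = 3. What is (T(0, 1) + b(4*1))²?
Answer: 0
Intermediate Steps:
T(Q, q) = -4 + q
(T(0, 1) + b(4*1))² = ((-4 + 1) + 3)² = (-3 + 3)² = 0² = 0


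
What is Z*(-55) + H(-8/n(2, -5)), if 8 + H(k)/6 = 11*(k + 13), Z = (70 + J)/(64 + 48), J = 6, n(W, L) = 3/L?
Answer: 46275/28 ≈ 1652.7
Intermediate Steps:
Z = 19/28 (Z = (70 + 6)/(64 + 48) = 76/112 = 76*(1/112) = 19/28 ≈ 0.67857)
H(k) = 810 + 66*k (H(k) = -48 + 6*(11*(k + 13)) = -48 + 6*(11*(13 + k)) = -48 + 6*(143 + 11*k) = -48 + (858 + 66*k) = 810 + 66*k)
Z*(-55) + H(-8/n(2, -5)) = (19/28)*(-55) + (810 + 66*(-8/(3/(-5)))) = -1045/28 + (810 + 66*(-8/(3*(-1/5)))) = -1045/28 + (810 + 66*(-8/(-3/5))) = -1045/28 + (810 + 66*(-8*(-5/3))) = -1045/28 + (810 + 66*(40/3)) = -1045/28 + (810 + 880) = -1045/28 + 1690 = 46275/28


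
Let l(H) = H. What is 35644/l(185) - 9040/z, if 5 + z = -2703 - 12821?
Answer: 555188076/2872865 ≈ 193.25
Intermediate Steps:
z = -15529 (z = -5 + (-2703 - 12821) = -5 - 15524 = -15529)
35644/l(185) - 9040/z = 35644/185 - 9040/(-15529) = 35644*(1/185) - 9040*(-1/15529) = 35644/185 + 9040/15529 = 555188076/2872865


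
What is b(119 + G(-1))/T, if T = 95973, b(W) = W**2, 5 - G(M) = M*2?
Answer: 5292/31991 ≈ 0.16542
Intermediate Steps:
G(M) = 5 - 2*M (G(M) = 5 - M*2 = 5 - 2*M)
b(119 + G(-1))/T = (119 + (5 - 2*(-1)))**2/95973 = (119 + (5 + 2))**2*(1/95973) = (119 + 7)**2*(1/95973) = 126**2*(1/95973) = 15876*(1/95973) = 5292/31991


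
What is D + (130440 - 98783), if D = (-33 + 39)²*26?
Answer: 32593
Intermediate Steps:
D = 936 (D = 6²*26 = 36*26 = 936)
D + (130440 - 98783) = 936 + (130440 - 98783) = 936 + 31657 = 32593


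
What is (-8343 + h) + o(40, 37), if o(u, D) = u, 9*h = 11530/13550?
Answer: -101253932/12195 ≈ -8302.9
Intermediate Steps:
h = 1153/12195 (h = (11530/13550)/9 = (11530*(1/13550))/9 = (⅑)*(1153/1355) = 1153/12195 ≈ 0.094547)
(-8343 + h) + o(40, 37) = (-8343 + 1153/12195) + 40 = -101741732/12195 + 40 = -101253932/12195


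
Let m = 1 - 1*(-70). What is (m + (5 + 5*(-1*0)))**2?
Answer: 5776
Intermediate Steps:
m = 71 (m = 1 + 70 = 71)
(m + (5 + 5*(-1*0)))**2 = (71 + (5 + 5*(-1*0)))**2 = (71 + (5 + 5*0))**2 = (71 + (5 + 0))**2 = (71 + 5)**2 = 76**2 = 5776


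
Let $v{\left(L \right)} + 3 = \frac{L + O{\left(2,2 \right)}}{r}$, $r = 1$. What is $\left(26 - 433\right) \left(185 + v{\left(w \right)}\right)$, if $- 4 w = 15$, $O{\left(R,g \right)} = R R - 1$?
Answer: $- \frac{295075}{4} \approx -73769.0$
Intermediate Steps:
$O{\left(R,g \right)} = -1 + R^{2}$ ($O{\left(R,g \right)} = R^{2} - 1 = -1 + R^{2}$)
$w = - \frac{15}{4}$ ($w = \left(- \frac{1}{4}\right) 15 = - \frac{15}{4} \approx -3.75$)
$v{\left(L \right)} = L$ ($v{\left(L \right)} = -3 + \frac{L - \left(1 - 2^{2}\right)}{1} = -3 + \left(L + \left(-1 + 4\right)\right) 1 = -3 + \left(L + 3\right) 1 = -3 + \left(3 + L\right) 1 = -3 + \left(3 + L\right) = L$)
$\left(26 - 433\right) \left(185 + v{\left(w \right)}\right) = \left(26 - 433\right) \left(185 - \frac{15}{4}\right) = \left(-407\right) \frac{725}{4} = - \frac{295075}{4}$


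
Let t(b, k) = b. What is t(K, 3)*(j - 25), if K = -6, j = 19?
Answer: 36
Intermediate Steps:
t(K, 3)*(j - 25) = -6*(19 - 25) = -6*(-6) = 36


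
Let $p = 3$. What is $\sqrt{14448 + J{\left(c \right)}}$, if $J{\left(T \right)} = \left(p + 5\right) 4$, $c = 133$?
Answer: $4 \sqrt{905} \approx 120.33$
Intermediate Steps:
$J{\left(T \right)} = 32$ ($J{\left(T \right)} = \left(3 + 5\right) 4 = 8 \cdot 4 = 32$)
$\sqrt{14448 + J{\left(c \right)}} = \sqrt{14448 + 32} = \sqrt{14480} = 4 \sqrt{905}$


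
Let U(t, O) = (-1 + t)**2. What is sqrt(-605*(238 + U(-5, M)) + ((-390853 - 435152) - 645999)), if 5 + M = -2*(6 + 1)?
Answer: I*sqrt(1637774) ≈ 1279.8*I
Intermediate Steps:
M = -19 (M = -5 - 2*(6 + 1) = -5 - 2*7 = -5 - 14 = -19)
sqrt(-605*(238 + U(-5, M)) + ((-390853 - 435152) - 645999)) = sqrt(-605*(238 + (-1 - 5)**2) + ((-390853 - 435152) - 645999)) = sqrt(-605*(238 + (-6)**2) + (-826005 - 645999)) = sqrt(-605*(238 + 36) - 1472004) = sqrt(-605*274 - 1472004) = sqrt(-165770 - 1472004) = sqrt(-1637774) = I*sqrt(1637774)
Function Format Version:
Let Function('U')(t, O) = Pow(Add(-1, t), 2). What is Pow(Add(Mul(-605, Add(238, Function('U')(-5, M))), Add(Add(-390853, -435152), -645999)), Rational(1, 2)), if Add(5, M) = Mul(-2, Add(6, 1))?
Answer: Mul(I, Pow(1637774, Rational(1, 2))) ≈ Mul(1279.8, I)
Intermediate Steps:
M = -19 (M = Add(-5, Mul(-2, Add(6, 1))) = Add(-5, Mul(-2, 7)) = Add(-5, -14) = -19)
Pow(Add(Mul(-605, Add(238, Function('U')(-5, M))), Add(Add(-390853, -435152), -645999)), Rational(1, 2)) = Pow(Add(Mul(-605, Add(238, Pow(Add(-1, -5), 2))), Add(Add(-390853, -435152), -645999)), Rational(1, 2)) = Pow(Add(Mul(-605, Add(238, Pow(-6, 2))), Add(-826005, -645999)), Rational(1, 2)) = Pow(Add(Mul(-605, Add(238, 36)), -1472004), Rational(1, 2)) = Pow(Add(Mul(-605, 274), -1472004), Rational(1, 2)) = Pow(Add(-165770, -1472004), Rational(1, 2)) = Pow(-1637774, Rational(1, 2)) = Mul(I, Pow(1637774, Rational(1, 2)))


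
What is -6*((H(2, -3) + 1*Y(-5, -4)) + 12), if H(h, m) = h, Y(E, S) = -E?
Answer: -114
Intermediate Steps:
-6*((H(2, -3) + 1*Y(-5, -4)) + 12) = -6*((2 + 1*(-1*(-5))) + 12) = -6*((2 + 1*5) + 12) = -6*((2 + 5) + 12) = -6*(7 + 12) = -6*19 = -114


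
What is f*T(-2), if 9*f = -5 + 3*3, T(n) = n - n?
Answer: 0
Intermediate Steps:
T(n) = 0
f = 4/9 (f = (-5 + 3*3)/9 = (-5 + 9)/9 = (1/9)*4 = 4/9 ≈ 0.44444)
f*T(-2) = (4/9)*0 = 0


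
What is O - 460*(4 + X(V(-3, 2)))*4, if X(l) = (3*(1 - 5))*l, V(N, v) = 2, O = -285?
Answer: 36515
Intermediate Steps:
X(l) = -12*l (X(l) = (3*(-4))*l = -12*l)
O - 460*(4 + X(V(-3, 2)))*4 = -285 - 460*(4 - 12*2)*4 = -285 - 460*(4 - 24)*4 = -285 - (-9200)*4 = -285 - 460*(-80) = -285 + 36800 = 36515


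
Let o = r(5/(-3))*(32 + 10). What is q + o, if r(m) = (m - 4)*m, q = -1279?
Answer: -2647/3 ≈ -882.33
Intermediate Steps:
r(m) = m*(-4 + m) (r(m) = (-4 + m)*m = m*(-4 + m))
o = 1190/3 (o = ((5/(-3))*(-4 + 5/(-3)))*(32 + 10) = ((5*(-1/3))*(-4 + 5*(-1/3)))*42 = -5*(-4 - 5/3)/3*42 = -5/3*(-17/3)*42 = (85/9)*42 = 1190/3 ≈ 396.67)
q + o = -1279 + 1190/3 = -2647/3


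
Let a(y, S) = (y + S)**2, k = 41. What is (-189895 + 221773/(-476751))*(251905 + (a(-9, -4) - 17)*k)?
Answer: -2124534459426706/43341 ≈ -4.9019e+10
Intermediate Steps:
a(y, S) = (S + y)**2
(-189895 + 221773/(-476751))*(251905 + (a(-9, -4) - 17)*k) = (-189895 + 221773/(-476751))*(251905 + ((-4 - 9)**2 - 17)*41) = (-189895 + 221773*(-1/476751))*(251905 + ((-13)**2 - 17)*41) = (-189895 - 221773/476751)*(251905 + (169 - 17)*41) = -90532852918*(251905 + 152*41)/476751 = -90532852918*(251905 + 6232)/476751 = -90532852918/476751*258137 = -2124534459426706/43341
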